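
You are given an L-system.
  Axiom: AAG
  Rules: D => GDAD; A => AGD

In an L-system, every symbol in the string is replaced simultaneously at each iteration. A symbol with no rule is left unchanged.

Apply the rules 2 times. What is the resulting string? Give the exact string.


Answer: AGDGGDADAGDGGDADG

Derivation:
Step 0: AAG
Step 1: AGDAGDG
Step 2: AGDGGDADAGDGGDADG


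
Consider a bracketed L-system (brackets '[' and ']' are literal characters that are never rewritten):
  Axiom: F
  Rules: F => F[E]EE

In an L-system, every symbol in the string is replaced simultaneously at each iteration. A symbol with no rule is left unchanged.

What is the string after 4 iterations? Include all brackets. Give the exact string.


Answer: F[E]EE[E]EE[E]EE[E]EE

Derivation:
Step 0: F
Step 1: F[E]EE
Step 2: F[E]EE[E]EE
Step 3: F[E]EE[E]EE[E]EE
Step 4: F[E]EE[E]EE[E]EE[E]EE


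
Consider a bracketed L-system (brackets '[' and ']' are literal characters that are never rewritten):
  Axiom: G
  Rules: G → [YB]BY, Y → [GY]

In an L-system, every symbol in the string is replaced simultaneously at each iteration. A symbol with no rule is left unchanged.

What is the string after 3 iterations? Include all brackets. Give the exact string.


Answer: [[[YB]BY[GY]]B]B[[YB]BY[GY]]

Derivation:
Step 0: G
Step 1: [YB]BY
Step 2: [[GY]B]B[GY]
Step 3: [[[YB]BY[GY]]B]B[[YB]BY[GY]]


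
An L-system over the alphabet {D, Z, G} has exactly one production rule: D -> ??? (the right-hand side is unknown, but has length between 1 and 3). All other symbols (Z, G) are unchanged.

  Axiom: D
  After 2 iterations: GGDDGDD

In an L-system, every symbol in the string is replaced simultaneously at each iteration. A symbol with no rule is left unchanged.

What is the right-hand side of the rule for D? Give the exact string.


Trying D -> GDD:
  Step 0: D
  Step 1: GDD
  Step 2: GGDDGDD
Matches the given result.

Answer: GDD


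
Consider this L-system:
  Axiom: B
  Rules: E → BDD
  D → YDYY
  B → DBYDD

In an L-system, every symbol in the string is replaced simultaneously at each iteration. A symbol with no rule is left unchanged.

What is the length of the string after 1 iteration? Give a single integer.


Step 0: length = 1
Step 1: length = 5

Answer: 5


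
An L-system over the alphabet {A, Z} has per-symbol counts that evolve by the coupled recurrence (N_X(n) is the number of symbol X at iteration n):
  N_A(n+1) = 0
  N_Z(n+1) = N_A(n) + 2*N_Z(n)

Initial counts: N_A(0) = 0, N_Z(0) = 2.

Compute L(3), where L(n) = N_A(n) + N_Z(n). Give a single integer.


Step 0: N_A=0, N_Z=2, L=2
Step 1: N_A=0, N_Z=4, L=4
Step 2: N_A=0, N_Z=8, L=8
Step 3: N_A=0, N_Z=16, L=16

Answer: 16


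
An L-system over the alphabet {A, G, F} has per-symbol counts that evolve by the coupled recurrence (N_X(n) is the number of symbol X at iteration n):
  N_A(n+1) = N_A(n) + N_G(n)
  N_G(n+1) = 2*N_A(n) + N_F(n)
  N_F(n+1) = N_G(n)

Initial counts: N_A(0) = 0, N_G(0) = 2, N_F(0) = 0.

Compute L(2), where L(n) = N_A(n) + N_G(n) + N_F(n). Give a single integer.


Step 0: N_A=0, N_G=2, N_F=0, L=2
Step 1: N_A=2, N_G=0, N_F=2, L=4
Step 2: N_A=2, N_G=6, N_F=0, L=8

Answer: 8


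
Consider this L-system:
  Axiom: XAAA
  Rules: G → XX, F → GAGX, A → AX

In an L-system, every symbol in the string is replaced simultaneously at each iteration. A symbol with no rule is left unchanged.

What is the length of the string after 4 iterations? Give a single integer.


Answer: 16

Derivation:
Step 0: length = 4
Step 1: length = 7
Step 2: length = 10
Step 3: length = 13
Step 4: length = 16


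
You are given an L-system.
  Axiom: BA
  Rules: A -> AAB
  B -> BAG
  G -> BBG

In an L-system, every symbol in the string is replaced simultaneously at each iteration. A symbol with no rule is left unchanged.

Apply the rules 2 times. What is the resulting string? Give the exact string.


Step 0: BA
Step 1: BAGAAB
Step 2: BAGAABBBGAABAABBAG

Answer: BAGAABBBGAABAABBAG


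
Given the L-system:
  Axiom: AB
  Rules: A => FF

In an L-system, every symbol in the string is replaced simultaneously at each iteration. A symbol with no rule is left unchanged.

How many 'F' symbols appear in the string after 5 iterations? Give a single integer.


Step 0: AB  (0 'F')
Step 1: FFB  (2 'F')
Step 2: FFB  (2 'F')
Step 3: FFB  (2 'F')
Step 4: FFB  (2 'F')
Step 5: FFB  (2 'F')

Answer: 2


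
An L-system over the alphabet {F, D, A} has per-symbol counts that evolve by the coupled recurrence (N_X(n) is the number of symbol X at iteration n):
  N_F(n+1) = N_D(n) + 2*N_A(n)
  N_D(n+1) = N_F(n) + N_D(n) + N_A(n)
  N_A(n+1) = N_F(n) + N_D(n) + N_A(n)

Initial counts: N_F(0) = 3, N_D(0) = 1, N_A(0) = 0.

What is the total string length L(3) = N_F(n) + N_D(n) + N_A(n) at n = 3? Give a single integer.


Step 0: N_F=3, N_D=1, N_A=0, L=4
Step 1: N_F=1, N_D=4, N_A=4, L=9
Step 2: N_F=12, N_D=9, N_A=9, L=30
Step 3: N_F=27, N_D=30, N_A=30, L=87

Answer: 87


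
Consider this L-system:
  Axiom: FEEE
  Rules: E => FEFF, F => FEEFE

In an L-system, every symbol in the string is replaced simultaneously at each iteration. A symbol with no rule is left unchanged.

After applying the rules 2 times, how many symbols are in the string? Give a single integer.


Step 0: length = 4
Step 1: length = 17
Step 2: length = 79

Answer: 79


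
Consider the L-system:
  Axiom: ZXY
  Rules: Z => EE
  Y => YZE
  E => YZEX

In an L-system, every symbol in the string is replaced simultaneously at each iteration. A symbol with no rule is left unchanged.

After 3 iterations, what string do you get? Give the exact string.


Answer: YZEEEYZEXXYZEEEYZEXXXYZEEEYZEXYZEXYZEXYZEEEYZEXX

Derivation:
Step 0: ZXY
Step 1: EEXYZE
Step 2: YZEXYZEXXYZEEEYZEX
Step 3: YZEEEYZEXXYZEEEYZEXXXYZEEEYZEXYZEXYZEXYZEEEYZEXX


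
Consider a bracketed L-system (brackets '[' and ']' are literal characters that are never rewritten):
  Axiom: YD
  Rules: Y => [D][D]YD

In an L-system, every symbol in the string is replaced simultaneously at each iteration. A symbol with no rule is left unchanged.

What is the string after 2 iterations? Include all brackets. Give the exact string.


Answer: [D][D][D][D]YDDD

Derivation:
Step 0: YD
Step 1: [D][D]YDD
Step 2: [D][D][D][D]YDDD


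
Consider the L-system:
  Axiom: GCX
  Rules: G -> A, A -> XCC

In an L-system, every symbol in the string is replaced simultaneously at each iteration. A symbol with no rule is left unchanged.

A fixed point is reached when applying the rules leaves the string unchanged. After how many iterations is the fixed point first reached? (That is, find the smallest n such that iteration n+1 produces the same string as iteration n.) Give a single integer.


Answer: 2

Derivation:
Step 0: GCX
Step 1: ACX
Step 2: XCCCX
Step 3: XCCCX  (unchanged — fixed point at step 2)


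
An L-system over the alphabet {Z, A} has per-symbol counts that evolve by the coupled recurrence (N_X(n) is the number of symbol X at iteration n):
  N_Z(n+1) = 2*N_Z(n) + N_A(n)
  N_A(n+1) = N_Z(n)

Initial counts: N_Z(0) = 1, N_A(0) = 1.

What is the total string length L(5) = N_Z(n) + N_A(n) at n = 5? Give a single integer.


Step 0: N_Z=1, N_A=1, L=2
Step 1: N_Z=3, N_A=1, L=4
Step 2: N_Z=7, N_A=3, L=10
Step 3: N_Z=17, N_A=7, L=24
Step 4: N_Z=41, N_A=17, L=58
Step 5: N_Z=99, N_A=41, L=140

Answer: 140


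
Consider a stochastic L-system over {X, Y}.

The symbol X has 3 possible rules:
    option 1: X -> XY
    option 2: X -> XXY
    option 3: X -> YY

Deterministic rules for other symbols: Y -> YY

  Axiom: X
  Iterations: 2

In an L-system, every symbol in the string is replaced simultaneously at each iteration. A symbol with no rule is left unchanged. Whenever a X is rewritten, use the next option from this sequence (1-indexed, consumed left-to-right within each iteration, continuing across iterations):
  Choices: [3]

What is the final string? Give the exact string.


Answer: YYYY

Derivation:
Step 0: X
Step 1: YY  (used choices [3])
Step 2: YYYY  (used choices [])


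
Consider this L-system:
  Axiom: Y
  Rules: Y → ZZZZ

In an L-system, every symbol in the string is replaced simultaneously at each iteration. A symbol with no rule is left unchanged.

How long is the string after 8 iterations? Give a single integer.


Step 0: length = 1
Step 1: length = 4
Step 2: length = 4
Step 3: length = 4
Step 4: length = 4
Step 5: length = 4
Step 6: length = 4
Step 7: length = 4
Step 8: length = 4

Answer: 4


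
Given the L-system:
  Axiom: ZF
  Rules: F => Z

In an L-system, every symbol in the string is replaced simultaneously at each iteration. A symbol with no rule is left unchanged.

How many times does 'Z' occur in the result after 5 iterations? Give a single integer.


Answer: 2

Derivation:
Step 0: ZF  (1 'Z')
Step 1: ZZ  (2 'Z')
Step 2: ZZ  (2 'Z')
Step 3: ZZ  (2 'Z')
Step 4: ZZ  (2 'Z')
Step 5: ZZ  (2 'Z')


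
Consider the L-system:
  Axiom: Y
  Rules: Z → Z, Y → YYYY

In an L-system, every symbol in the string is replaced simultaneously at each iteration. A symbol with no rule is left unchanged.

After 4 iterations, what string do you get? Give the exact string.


Step 0: Y
Step 1: YYYY
Step 2: YYYYYYYYYYYYYYYY
Step 3: YYYYYYYYYYYYYYYYYYYYYYYYYYYYYYYYYYYYYYYYYYYYYYYYYYYYYYYYYYYYYYYY
Step 4: YYYYYYYYYYYYYYYYYYYYYYYYYYYYYYYYYYYYYYYYYYYYYYYYYYYYYYYYYYYYYYYYYYYYYYYYYYYYYYYYYYYYYYYYYYYYYYYYYYYYYYYYYYYYYYYYYYYYYYYYYYYYYYYYYYYYYYYYYYYYYYYYYYYYYYYYYYYYYYYYYYYYYYYYYYYYYYYYYYYYYYYYYYYYYYYYYYYYYYYYYYYYYYYYYYYYYYYYYYYYYYYYYYYYYYYYYYYYYYYYYYYYYYYYYYYYYYYY

Answer: YYYYYYYYYYYYYYYYYYYYYYYYYYYYYYYYYYYYYYYYYYYYYYYYYYYYYYYYYYYYYYYYYYYYYYYYYYYYYYYYYYYYYYYYYYYYYYYYYYYYYYYYYYYYYYYYYYYYYYYYYYYYYYYYYYYYYYYYYYYYYYYYYYYYYYYYYYYYYYYYYYYYYYYYYYYYYYYYYYYYYYYYYYYYYYYYYYYYYYYYYYYYYYYYYYYYYYYYYYYYYYYYYYYYYYYYYYYYYYYYYYYYYYYYYYYYYYYY


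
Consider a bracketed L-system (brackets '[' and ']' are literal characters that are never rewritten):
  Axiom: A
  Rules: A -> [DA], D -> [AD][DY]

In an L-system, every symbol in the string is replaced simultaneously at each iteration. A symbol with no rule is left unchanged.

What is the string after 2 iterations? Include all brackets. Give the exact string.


Answer: [[AD][DY][DA]]

Derivation:
Step 0: A
Step 1: [DA]
Step 2: [[AD][DY][DA]]


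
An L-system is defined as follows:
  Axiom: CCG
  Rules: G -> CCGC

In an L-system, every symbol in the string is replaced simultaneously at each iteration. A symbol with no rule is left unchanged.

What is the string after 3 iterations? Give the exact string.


Answer: CCCCCCCCGCCC

Derivation:
Step 0: CCG
Step 1: CCCCGC
Step 2: CCCCCCGCC
Step 3: CCCCCCCCGCCC


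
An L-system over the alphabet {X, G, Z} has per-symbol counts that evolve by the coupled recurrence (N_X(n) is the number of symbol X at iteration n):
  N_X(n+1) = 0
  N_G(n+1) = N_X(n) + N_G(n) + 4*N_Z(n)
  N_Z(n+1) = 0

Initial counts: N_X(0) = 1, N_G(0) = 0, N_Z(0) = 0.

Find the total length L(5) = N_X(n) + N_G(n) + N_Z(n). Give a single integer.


Answer: 1

Derivation:
Step 0: N_X=1, N_G=0, N_Z=0, L=1
Step 1: N_X=0, N_G=1, N_Z=0, L=1
Step 2: N_X=0, N_G=1, N_Z=0, L=1
Step 3: N_X=0, N_G=1, N_Z=0, L=1
Step 4: N_X=0, N_G=1, N_Z=0, L=1
Step 5: N_X=0, N_G=1, N_Z=0, L=1


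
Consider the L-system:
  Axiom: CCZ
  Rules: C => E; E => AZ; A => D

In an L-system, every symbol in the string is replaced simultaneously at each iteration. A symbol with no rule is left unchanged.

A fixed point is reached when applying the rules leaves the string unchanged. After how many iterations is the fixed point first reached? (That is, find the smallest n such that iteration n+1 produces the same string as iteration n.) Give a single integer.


Answer: 3

Derivation:
Step 0: CCZ
Step 1: EEZ
Step 2: AZAZZ
Step 3: DZDZZ
Step 4: DZDZZ  (unchanged — fixed point at step 3)


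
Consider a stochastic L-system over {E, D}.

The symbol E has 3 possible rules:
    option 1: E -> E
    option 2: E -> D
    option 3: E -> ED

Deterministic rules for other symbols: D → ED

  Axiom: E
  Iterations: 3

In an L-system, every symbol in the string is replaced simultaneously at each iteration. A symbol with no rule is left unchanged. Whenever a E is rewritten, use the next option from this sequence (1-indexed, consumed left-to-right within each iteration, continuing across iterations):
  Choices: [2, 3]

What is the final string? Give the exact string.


Step 0: E
Step 1: D  (used choices [2])
Step 2: ED  (used choices [])
Step 3: EDED  (used choices [3])

Answer: EDED


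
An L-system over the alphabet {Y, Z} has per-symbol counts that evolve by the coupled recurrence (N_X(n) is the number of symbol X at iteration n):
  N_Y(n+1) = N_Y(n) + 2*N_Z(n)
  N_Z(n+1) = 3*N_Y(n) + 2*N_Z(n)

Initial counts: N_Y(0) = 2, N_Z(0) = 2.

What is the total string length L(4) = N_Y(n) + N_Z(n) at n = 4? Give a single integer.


Answer: 1024

Derivation:
Step 0: N_Y=2, N_Z=2, L=4
Step 1: N_Y=6, N_Z=10, L=16
Step 2: N_Y=26, N_Z=38, L=64
Step 3: N_Y=102, N_Z=154, L=256
Step 4: N_Y=410, N_Z=614, L=1024


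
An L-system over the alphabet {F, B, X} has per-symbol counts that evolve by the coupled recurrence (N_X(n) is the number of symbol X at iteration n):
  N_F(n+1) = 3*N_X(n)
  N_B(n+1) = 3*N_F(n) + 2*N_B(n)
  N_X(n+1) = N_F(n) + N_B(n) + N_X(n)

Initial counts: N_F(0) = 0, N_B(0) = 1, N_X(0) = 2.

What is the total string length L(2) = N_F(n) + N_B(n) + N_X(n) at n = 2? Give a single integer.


Step 0: N_F=0, N_B=1, N_X=2, L=3
Step 1: N_F=6, N_B=2, N_X=3, L=11
Step 2: N_F=9, N_B=22, N_X=11, L=42

Answer: 42


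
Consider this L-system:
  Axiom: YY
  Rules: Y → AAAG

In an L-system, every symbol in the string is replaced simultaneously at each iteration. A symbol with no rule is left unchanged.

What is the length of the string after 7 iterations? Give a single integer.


Step 0: length = 2
Step 1: length = 8
Step 2: length = 8
Step 3: length = 8
Step 4: length = 8
Step 5: length = 8
Step 6: length = 8
Step 7: length = 8

Answer: 8


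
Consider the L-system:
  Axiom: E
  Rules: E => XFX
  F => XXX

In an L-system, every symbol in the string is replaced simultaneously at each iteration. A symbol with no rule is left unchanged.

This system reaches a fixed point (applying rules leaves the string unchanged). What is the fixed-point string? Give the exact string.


Step 0: E
Step 1: XFX
Step 2: XXXXX
Step 3: XXXXX  (unchanged — fixed point at step 2)

Answer: XXXXX


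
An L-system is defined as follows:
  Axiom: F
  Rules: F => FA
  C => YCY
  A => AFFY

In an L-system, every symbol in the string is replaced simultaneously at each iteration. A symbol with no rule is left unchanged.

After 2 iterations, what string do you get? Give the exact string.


Step 0: F
Step 1: FA
Step 2: FAAFFY

Answer: FAAFFY


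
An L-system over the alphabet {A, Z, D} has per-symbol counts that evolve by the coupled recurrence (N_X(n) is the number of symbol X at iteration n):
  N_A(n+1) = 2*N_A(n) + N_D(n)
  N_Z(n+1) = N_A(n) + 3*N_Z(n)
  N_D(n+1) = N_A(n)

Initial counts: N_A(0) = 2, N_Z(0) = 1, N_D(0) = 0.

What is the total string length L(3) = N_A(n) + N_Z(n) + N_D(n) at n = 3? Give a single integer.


Step 0: N_A=2, N_Z=1, N_D=0, L=3
Step 1: N_A=4, N_Z=5, N_D=2, L=11
Step 2: N_A=10, N_Z=19, N_D=4, L=33
Step 3: N_A=24, N_Z=67, N_D=10, L=101

Answer: 101


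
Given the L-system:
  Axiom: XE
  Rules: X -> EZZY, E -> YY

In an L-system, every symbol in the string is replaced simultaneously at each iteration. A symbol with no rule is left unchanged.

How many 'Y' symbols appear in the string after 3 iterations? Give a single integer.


Answer: 5

Derivation:
Step 0: XE  (0 'Y')
Step 1: EZZYYY  (3 'Y')
Step 2: YYZZYYY  (5 'Y')
Step 3: YYZZYYY  (5 'Y')


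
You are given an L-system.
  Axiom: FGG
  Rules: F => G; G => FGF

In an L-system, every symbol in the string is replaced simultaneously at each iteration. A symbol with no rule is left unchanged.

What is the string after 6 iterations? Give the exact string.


Answer: FGFGFGFGFGFGFGFGFGFGFGFGFGFGFGFGFGFGFGFGFGFGFGFGFGFGFGFGFGFGFGFGFGFGFGFGFGFGFGFGFGFGFGFGFGFGFGFGFGFGFGFGFGFGFGFGFGFGFGFGFGFGFGFGGFGFGFGFGFGFGFGFGFGFGFGFGFGFGFGFGFGFGFGFGFGFGFGFGFGFGFGFGFGFGFGFGFGFGFGFGFGFGFGFGFGFG

Derivation:
Step 0: FGG
Step 1: GFGFFGF
Step 2: FGFGFGFGGFGFG
Step 3: GFGFGFGFGFGFGFGFFGFGFGFGFGF
Step 4: FGFGFGFGFGFGFGFGFGFGFGFGFGFGFGFGGFGFGFGFGFGFGFGFGFGFG
Step 5: GFGFGFGFGFGFGFGFGFGFGFGFGFGFGFGFGFGFGFGFGFGFGFGFGFGFGFGFGFGFGFGFFGFGFGFGFGFGFGFGFGFGFGFGFGFGFGFGFGFGFGFGFGF
Step 6: FGFGFGFGFGFGFGFGFGFGFGFGFGFGFGFGFGFGFGFGFGFGFGFGFGFGFGFGFGFGFGFGFGFGFGFGFGFGFGFGFGFGFGFGFGFGFGFGFGFGFGFGFGFGFGFGFGFGFGFGFGFGFGFGGFGFGFGFGFGFGFGFGFGFGFGFGFGFGFGFGFGFGFGFGFGFGFGFGFGFGFGFGFGFGFGFGFGFGFGFGFGFGFGFGFGFG


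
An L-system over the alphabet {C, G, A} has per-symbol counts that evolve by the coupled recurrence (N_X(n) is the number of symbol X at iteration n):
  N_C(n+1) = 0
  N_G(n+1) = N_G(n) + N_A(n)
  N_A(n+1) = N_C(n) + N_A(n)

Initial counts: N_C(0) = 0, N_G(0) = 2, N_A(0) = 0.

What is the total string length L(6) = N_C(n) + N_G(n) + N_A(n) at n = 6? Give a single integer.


Answer: 2

Derivation:
Step 0: N_C=0, N_G=2, N_A=0, L=2
Step 1: N_C=0, N_G=2, N_A=0, L=2
Step 2: N_C=0, N_G=2, N_A=0, L=2
Step 3: N_C=0, N_G=2, N_A=0, L=2
Step 4: N_C=0, N_G=2, N_A=0, L=2
Step 5: N_C=0, N_G=2, N_A=0, L=2
Step 6: N_C=0, N_G=2, N_A=0, L=2


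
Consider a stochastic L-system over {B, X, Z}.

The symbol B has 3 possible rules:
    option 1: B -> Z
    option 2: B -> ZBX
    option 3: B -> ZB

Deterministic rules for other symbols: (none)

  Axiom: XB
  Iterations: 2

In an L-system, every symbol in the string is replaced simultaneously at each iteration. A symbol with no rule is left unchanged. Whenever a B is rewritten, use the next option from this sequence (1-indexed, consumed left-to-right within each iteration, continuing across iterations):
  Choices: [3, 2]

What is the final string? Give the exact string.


Step 0: XB
Step 1: XZB  (used choices [3])
Step 2: XZZBX  (used choices [2])

Answer: XZZBX


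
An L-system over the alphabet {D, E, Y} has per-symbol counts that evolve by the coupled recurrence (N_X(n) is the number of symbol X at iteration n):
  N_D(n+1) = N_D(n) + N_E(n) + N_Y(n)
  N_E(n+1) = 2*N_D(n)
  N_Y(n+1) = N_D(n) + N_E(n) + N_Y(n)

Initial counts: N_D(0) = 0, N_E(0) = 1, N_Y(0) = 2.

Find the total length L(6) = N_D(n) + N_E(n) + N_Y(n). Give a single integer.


Answer: 984

Derivation:
Step 0: N_D=0, N_E=1, N_Y=2, L=3
Step 1: N_D=3, N_E=0, N_Y=3, L=6
Step 2: N_D=6, N_E=6, N_Y=6, L=18
Step 3: N_D=18, N_E=12, N_Y=18, L=48
Step 4: N_D=48, N_E=36, N_Y=48, L=132
Step 5: N_D=132, N_E=96, N_Y=132, L=360
Step 6: N_D=360, N_E=264, N_Y=360, L=984


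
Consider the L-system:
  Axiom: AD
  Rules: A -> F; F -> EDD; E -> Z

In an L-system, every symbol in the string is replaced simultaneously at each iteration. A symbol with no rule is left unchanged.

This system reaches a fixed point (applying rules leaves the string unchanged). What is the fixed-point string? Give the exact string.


Step 0: AD
Step 1: FD
Step 2: EDDD
Step 3: ZDDD
Step 4: ZDDD  (unchanged — fixed point at step 3)

Answer: ZDDD


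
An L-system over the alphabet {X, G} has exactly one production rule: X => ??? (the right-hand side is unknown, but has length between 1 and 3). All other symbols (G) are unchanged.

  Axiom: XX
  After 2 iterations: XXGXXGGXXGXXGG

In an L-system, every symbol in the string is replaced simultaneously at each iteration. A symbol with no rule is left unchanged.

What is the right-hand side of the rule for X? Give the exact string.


Trying X => XXG:
  Step 0: XX
  Step 1: XXGXXG
  Step 2: XXGXXGGXXGXXGG
Matches the given result.

Answer: XXG


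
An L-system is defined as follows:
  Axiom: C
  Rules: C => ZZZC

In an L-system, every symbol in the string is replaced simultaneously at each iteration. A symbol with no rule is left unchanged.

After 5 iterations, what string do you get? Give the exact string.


Answer: ZZZZZZZZZZZZZZZC

Derivation:
Step 0: C
Step 1: ZZZC
Step 2: ZZZZZZC
Step 3: ZZZZZZZZZC
Step 4: ZZZZZZZZZZZZC
Step 5: ZZZZZZZZZZZZZZZC


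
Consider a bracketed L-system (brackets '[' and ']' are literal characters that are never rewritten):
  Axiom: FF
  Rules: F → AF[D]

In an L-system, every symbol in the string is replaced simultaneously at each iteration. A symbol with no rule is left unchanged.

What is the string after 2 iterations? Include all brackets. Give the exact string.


Step 0: FF
Step 1: AF[D]AF[D]
Step 2: AAF[D][D]AAF[D][D]

Answer: AAF[D][D]AAF[D][D]


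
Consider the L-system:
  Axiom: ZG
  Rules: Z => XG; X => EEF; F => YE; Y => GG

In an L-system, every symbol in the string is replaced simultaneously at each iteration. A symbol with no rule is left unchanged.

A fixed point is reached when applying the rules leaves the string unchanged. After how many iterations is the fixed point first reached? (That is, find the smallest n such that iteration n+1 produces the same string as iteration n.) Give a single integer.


Answer: 4

Derivation:
Step 0: ZG
Step 1: XGG
Step 2: EEFGG
Step 3: EEYEGG
Step 4: EEGGEGG
Step 5: EEGGEGG  (unchanged — fixed point at step 4)


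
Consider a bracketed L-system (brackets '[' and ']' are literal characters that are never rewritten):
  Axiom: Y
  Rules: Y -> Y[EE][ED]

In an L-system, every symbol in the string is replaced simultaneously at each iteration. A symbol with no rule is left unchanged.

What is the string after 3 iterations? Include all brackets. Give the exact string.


Answer: Y[EE][ED][EE][ED][EE][ED]

Derivation:
Step 0: Y
Step 1: Y[EE][ED]
Step 2: Y[EE][ED][EE][ED]
Step 3: Y[EE][ED][EE][ED][EE][ED]


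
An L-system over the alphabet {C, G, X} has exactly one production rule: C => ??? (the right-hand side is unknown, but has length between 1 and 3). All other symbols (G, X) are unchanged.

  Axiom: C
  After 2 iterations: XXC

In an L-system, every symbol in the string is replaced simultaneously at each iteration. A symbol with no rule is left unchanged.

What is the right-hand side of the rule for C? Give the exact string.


Trying C => XC:
  Step 0: C
  Step 1: XC
  Step 2: XXC
Matches the given result.

Answer: XC


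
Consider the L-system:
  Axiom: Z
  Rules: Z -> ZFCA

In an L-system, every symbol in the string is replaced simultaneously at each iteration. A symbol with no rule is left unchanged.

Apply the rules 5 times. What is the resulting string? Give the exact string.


Step 0: Z
Step 1: ZFCA
Step 2: ZFCAFCA
Step 3: ZFCAFCAFCA
Step 4: ZFCAFCAFCAFCA
Step 5: ZFCAFCAFCAFCAFCA

Answer: ZFCAFCAFCAFCAFCA


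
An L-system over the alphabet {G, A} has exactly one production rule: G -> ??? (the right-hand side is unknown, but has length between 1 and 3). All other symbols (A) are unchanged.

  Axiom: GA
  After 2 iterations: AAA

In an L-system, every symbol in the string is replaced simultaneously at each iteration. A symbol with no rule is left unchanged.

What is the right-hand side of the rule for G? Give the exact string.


Answer: AA

Derivation:
Trying G -> AA:
  Step 0: GA
  Step 1: AAA
  Step 2: AAA
Matches the given result.


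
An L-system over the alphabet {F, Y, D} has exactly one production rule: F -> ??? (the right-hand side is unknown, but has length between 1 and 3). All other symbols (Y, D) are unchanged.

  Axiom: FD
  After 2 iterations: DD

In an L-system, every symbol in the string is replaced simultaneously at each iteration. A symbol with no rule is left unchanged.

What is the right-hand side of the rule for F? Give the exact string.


Answer: D

Derivation:
Trying F -> D:
  Step 0: FD
  Step 1: DD
  Step 2: DD
Matches the given result.


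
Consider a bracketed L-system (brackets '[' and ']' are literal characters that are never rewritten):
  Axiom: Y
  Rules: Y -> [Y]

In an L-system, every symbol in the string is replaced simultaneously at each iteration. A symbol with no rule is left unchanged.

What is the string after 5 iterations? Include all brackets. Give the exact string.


Step 0: Y
Step 1: [Y]
Step 2: [[Y]]
Step 3: [[[Y]]]
Step 4: [[[[Y]]]]
Step 5: [[[[[Y]]]]]

Answer: [[[[[Y]]]]]


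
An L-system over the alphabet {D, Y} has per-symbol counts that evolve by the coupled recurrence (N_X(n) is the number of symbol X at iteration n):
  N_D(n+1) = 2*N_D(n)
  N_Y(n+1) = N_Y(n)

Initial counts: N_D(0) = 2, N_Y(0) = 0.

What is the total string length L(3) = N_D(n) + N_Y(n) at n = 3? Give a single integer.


Step 0: N_D=2, N_Y=0, L=2
Step 1: N_D=4, N_Y=0, L=4
Step 2: N_D=8, N_Y=0, L=8
Step 3: N_D=16, N_Y=0, L=16

Answer: 16


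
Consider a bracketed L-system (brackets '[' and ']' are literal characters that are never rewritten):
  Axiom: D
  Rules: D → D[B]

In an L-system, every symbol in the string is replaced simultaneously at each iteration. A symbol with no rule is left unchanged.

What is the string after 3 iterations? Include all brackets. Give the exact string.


Step 0: D
Step 1: D[B]
Step 2: D[B][B]
Step 3: D[B][B][B]

Answer: D[B][B][B]


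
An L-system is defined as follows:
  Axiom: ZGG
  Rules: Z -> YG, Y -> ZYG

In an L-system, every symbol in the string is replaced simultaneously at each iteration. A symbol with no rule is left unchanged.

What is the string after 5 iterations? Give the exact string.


Step 0: ZGG
Step 1: YGGG
Step 2: ZYGGGG
Step 3: YGZYGGGGG
Step 4: ZYGGYGZYGGGGGG
Step 5: YGZYGGGZYGGYGZYGGGGGGG

Answer: YGZYGGGZYGGYGZYGGGGGGG


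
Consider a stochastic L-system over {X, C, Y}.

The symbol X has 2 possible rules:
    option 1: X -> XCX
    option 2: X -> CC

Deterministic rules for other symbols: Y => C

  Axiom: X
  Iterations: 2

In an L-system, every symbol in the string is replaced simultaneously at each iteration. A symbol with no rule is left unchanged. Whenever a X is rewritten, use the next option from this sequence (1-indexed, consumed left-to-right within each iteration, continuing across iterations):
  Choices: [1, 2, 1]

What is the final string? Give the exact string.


Step 0: X
Step 1: XCX  (used choices [1])
Step 2: CCCXCX  (used choices [2, 1])

Answer: CCCXCX


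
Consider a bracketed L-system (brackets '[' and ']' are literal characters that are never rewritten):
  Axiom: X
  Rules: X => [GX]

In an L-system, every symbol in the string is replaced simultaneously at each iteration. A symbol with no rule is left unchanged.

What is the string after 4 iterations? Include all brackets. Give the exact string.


Step 0: X
Step 1: [GX]
Step 2: [G[GX]]
Step 3: [G[G[GX]]]
Step 4: [G[G[G[GX]]]]

Answer: [G[G[G[GX]]]]


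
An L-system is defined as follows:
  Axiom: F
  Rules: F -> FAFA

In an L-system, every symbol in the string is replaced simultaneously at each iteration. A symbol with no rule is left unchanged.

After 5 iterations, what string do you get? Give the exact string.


Answer: FAFAAFAFAAAFAFAAFAFAAAAFAFAAFAFAAAFAFAAFAFAAAAAFAFAAFAFAAAFAFAAFAFAAAAFAFAAFAFAAAFAFAAFAFAAAAA

Derivation:
Step 0: F
Step 1: FAFA
Step 2: FAFAAFAFAA
Step 3: FAFAAFAFAAAFAFAAFAFAAA
Step 4: FAFAAFAFAAAFAFAAFAFAAAAFAFAAFAFAAAFAFAAFAFAAAA
Step 5: FAFAAFAFAAAFAFAAFAFAAAAFAFAAFAFAAAFAFAAFAFAAAAAFAFAAFAFAAAFAFAAFAFAAAAFAFAAFAFAAAFAFAAFAFAAAAA


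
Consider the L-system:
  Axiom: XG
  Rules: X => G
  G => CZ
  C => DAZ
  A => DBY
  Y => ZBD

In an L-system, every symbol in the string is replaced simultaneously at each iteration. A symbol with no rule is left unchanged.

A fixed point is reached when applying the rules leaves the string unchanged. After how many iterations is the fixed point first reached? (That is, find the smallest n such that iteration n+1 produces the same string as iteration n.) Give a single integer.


Step 0: XG
Step 1: GCZ
Step 2: CZDAZZ
Step 3: DAZZDDBYZZ
Step 4: DDBYZZDDBZBDZZ
Step 5: DDBZBDZZDDBZBDZZ
Step 6: DDBZBDZZDDBZBDZZ  (unchanged — fixed point at step 5)

Answer: 5


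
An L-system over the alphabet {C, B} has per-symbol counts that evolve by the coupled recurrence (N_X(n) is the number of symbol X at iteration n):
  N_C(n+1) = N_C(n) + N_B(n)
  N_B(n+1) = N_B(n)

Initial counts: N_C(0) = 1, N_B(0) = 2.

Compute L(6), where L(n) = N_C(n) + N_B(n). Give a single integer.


Answer: 15

Derivation:
Step 0: N_C=1, N_B=2, L=3
Step 1: N_C=3, N_B=2, L=5
Step 2: N_C=5, N_B=2, L=7
Step 3: N_C=7, N_B=2, L=9
Step 4: N_C=9, N_B=2, L=11
Step 5: N_C=11, N_B=2, L=13
Step 6: N_C=13, N_B=2, L=15


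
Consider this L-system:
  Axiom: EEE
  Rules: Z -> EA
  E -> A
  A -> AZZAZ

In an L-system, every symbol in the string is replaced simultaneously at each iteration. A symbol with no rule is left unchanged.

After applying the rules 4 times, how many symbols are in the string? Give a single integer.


Answer: 150

Derivation:
Step 0: length = 3
Step 1: length = 3
Step 2: length = 15
Step 3: length = 48
Step 4: length = 150


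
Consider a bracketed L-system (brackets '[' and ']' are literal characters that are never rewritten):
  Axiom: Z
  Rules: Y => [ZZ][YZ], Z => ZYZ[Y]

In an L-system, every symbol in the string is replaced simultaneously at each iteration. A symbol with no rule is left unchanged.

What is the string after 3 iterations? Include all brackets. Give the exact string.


Step 0: Z
Step 1: ZYZ[Y]
Step 2: ZYZ[Y][ZZ][YZ]ZYZ[Y][[ZZ][YZ]]
Step 3: ZYZ[Y][ZZ][YZ]ZYZ[Y][[ZZ][YZ]][ZYZ[Y]ZYZ[Y]][[ZZ][YZ]ZYZ[Y]]ZYZ[Y][ZZ][YZ]ZYZ[Y][[ZZ][YZ]][[ZYZ[Y]ZYZ[Y]][[ZZ][YZ]ZYZ[Y]]]

Answer: ZYZ[Y][ZZ][YZ]ZYZ[Y][[ZZ][YZ]][ZYZ[Y]ZYZ[Y]][[ZZ][YZ]ZYZ[Y]]ZYZ[Y][ZZ][YZ]ZYZ[Y][[ZZ][YZ]][[ZYZ[Y]ZYZ[Y]][[ZZ][YZ]ZYZ[Y]]]


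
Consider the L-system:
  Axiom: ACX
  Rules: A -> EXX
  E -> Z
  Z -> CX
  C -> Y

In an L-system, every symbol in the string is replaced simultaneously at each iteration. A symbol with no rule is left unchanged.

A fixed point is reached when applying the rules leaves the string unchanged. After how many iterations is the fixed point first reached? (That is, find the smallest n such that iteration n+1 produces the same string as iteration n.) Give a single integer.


Step 0: ACX
Step 1: EXXYX
Step 2: ZXXYX
Step 3: CXXXYX
Step 4: YXXXYX
Step 5: YXXXYX  (unchanged — fixed point at step 4)

Answer: 4


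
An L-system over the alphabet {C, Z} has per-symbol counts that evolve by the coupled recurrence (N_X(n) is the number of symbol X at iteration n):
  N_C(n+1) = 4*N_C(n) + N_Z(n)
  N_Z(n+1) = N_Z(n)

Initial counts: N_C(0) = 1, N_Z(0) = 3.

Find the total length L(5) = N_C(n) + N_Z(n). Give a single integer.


Step 0: N_C=1, N_Z=3, L=4
Step 1: N_C=7, N_Z=3, L=10
Step 2: N_C=31, N_Z=3, L=34
Step 3: N_C=127, N_Z=3, L=130
Step 4: N_C=511, N_Z=3, L=514
Step 5: N_C=2047, N_Z=3, L=2050

Answer: 2050


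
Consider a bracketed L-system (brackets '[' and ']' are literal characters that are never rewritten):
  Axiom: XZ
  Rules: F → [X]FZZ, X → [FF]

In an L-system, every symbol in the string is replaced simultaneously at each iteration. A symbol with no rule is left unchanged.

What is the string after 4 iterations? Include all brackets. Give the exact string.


Answer: [[[[X]FZZ[X]FZZ]][[FF]][X]FZZZZZZ[[[X]FZZ[X]FZZ]][[FF]][X]FZZZZZZ]Z

Derivation:
Step 0: XZ
Step 1: [FF]Z
Step 2: [[X]FZZ[X]FZZ]Z
Step 3: [[[FF]][X]FZZZZ[[FF]][X]FZZZZ]Z
Step 4: [[[[X]FZZ[X]FZZ]][[FF]][X]FZZZZZZ[[[X]FZZ[X]FZZ]][[FF]][X]FZZZZZZ]Z


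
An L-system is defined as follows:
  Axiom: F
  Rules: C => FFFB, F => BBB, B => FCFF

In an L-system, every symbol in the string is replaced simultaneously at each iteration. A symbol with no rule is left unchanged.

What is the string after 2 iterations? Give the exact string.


Step 0: F
Step 1: BBB
Step 2: FCFFFCFFFCFF

Answer: FCFFFCFFFCFF


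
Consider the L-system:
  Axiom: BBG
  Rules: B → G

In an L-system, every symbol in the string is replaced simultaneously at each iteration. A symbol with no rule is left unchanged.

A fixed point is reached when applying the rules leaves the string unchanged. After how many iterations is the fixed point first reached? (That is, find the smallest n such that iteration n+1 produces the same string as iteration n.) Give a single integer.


Step 0: BBG
Step 1: GGG
Step 2: GGG  (unchanged — fixed point at step 1)

Answer: 1


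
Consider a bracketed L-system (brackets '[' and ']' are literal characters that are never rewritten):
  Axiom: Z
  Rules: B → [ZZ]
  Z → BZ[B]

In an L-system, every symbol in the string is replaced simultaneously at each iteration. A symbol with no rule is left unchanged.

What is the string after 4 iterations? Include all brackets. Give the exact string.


Step 0: Z
Step 1: BZ[B]
Step 2: [ZZ]BZ[B][[ZZ]]
Step 3: [BZ[B]BZ[B]][ZZ]BZ[B][[ZZ]][[BZ[B]BZ[B]]]
Step 4: [[ZZ]BZ[B][[ZZ]][ZZ]BZ[B][[ZZ]]][BZ[B]BZ[B]][ZZ]BZ[B][[ZZ]][[BZ[B]BZ[B]]][[[ZZ]BZ[B][[ZZ]][ZZ]BZ[B][[ZZ]]]]

Answer: [[ZZ]BZ[B][[ZZ]][ZZ]BZ[B][[ZZ]]][BZ[B]BZ[B]][ZZ]BZ[B][[ZZ]][[BZ[B]BZ[B]]][[[ZZ]BZ[B][[ZZ]][ZZ]BZ[B][[ZZ]]]]


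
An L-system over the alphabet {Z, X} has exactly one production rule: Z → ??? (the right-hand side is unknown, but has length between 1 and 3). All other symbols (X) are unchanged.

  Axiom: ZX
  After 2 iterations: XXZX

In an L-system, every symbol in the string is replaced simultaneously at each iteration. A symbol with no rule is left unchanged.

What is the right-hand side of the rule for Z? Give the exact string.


Answer: XZ

Derivation:
Trying Z → XZ:
  Step 0: ZX
  Step 1: XZX
  Step 2: XXZX
Matches the given result.


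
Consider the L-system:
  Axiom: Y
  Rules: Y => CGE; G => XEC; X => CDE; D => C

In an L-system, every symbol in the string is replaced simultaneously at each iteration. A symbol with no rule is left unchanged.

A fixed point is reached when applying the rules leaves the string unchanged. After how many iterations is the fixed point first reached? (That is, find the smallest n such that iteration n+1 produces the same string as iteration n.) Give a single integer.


Step 0: Y
Step 1: CGE
Step 2: CXECE
Step 3: CCDEECE
Step 4: CCCEECE
Step 5: CCCEECE  (unchanged — fixed point at step 4)

Answer: 4


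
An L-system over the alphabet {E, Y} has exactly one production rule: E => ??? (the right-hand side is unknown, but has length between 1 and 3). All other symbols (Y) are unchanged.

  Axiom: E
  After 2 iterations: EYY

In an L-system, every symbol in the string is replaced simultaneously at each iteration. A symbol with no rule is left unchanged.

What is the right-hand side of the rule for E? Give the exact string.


Answer: EY

Derivation:
Trying E => EY:
  Step 0: E
  Step 1: EY
  Step 2: EYY
Matches the given result.


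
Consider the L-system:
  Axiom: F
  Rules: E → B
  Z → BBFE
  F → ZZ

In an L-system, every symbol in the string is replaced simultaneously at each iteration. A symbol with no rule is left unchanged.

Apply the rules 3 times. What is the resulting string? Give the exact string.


Step 0: F
Step 1: ZZ
Step 2: BBFEBBFE
Step 3: BBZZBBBZZB

Answer: BBZZBBBZZB


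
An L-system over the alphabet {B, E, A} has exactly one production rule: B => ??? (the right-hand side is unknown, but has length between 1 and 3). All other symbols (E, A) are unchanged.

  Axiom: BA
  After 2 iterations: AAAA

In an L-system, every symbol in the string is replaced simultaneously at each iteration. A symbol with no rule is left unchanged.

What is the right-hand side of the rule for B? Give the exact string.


Answer: AAA

Derivation:
Trying B => AAA:
  Step 0: BA
  Step 1: AAAA
  Step 2: AAAA
Matches the given result.


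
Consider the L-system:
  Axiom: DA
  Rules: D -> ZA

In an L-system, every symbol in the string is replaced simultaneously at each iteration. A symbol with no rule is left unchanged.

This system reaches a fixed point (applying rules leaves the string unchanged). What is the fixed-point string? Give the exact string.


Step 0: DA
Step 1: ZAA
Step 2: ZAA  (unchanged — fixed point at step 1)

Answer: ZAA


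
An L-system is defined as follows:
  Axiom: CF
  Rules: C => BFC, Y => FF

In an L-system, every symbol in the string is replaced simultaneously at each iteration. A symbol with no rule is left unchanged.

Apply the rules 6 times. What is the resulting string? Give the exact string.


Step 0: CF
Step 1: BFCF
Step 2: BFBFCF
Step 3: BFBFBFCF
Step 4: BFBFBFBFCF
Step 5: BFBFBFBFBFCF
Step 6: BFBFBFBFBFBFCF

Answer: BFBFBFBFBFBFCF


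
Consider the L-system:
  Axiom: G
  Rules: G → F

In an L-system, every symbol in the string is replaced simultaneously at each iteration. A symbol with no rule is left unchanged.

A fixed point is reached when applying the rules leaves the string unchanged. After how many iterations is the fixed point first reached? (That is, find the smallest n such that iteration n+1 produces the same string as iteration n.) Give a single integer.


Step 0: G
Step 1: F
Step 2: F  (unchanged — fixed point at step 1)

Answer: 1


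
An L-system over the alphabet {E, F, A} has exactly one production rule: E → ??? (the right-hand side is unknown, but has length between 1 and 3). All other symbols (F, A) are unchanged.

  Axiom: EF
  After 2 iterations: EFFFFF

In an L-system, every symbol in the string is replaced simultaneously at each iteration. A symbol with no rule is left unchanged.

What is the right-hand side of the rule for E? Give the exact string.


Trying E → EFF:
  Step 0: EF
  Step 1: EFFF
  Step 2: EFFFFF
Matches the given result.

Answer: EFF


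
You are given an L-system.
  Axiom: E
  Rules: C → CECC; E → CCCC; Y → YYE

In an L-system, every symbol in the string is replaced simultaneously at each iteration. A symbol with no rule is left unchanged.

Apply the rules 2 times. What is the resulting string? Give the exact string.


Answer: CECCCECCCECCCECC

Derivation:
Step 0: E
Step 1: CCCC
Step 2: CECCCECCCECCCECC


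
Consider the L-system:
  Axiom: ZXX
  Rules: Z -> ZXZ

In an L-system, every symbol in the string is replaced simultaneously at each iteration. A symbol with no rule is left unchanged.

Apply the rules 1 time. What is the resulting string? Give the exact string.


Answer: ZXZXX

Derivation:
Step 0: ZXX
Step 1: ZXZXX


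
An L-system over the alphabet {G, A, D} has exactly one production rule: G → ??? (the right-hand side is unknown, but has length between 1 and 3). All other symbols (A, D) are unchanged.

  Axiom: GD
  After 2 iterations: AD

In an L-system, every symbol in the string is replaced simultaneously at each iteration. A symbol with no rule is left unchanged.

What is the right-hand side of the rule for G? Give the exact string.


Answer: A

Derivation:
Trying G → A:
  Step 0: GD
  Step 1: AD
  Step 2: AD
Matches the given result.


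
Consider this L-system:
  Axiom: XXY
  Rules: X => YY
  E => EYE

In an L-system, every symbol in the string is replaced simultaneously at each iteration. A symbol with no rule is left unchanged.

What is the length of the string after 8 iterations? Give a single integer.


Answer: 5

Derivation:
Step 0: length = 3
Step 1: length = 5
Step 2: length = 5
Step 3: length = 5
Step 4: length = 5
Step 5: length = 5
Step 6: length = 5
Step 7: length = 5
Step 8: length = 5


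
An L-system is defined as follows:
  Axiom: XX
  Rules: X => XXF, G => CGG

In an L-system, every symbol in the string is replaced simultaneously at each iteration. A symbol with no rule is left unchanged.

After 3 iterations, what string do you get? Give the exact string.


Step 0: XX
Step 1: XXFXXF
Step 2: XXFXXFFXXFXXFF
Step 3: XXFXXFFXXFXXFFFXXFXXFFXXFXXFFF

Answer: XXFXXFFXXFXXFFFXXFXXFFXXFXXFFF


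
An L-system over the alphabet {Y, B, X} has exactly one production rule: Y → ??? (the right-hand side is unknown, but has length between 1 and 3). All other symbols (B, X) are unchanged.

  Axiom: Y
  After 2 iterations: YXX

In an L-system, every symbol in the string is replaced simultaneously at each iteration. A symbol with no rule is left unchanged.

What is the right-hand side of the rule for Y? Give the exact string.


Trying Y → YX:
  Step 0: Y
  Step 1: YX
  Step 2: YXX
Matches the given result.

Answer: YX
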